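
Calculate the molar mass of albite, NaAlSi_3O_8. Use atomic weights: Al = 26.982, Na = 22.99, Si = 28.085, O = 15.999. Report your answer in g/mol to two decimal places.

262.22 g/mol

M = 1·22.99 + 1·26.982 + 3·28.085 + 8·15.999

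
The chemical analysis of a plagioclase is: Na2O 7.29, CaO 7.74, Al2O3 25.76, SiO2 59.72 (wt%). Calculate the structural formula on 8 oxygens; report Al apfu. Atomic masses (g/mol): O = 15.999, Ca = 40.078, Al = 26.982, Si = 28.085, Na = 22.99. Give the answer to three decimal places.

7.29 wt% Na2O ÷ 61.979 g/mol = 0.11762 mol, giving 0.23524 Na and 0.11762 O.
7.74 wt% CaO ÷ 56.077 g/mol = 0.13802 mol, giving 0.13802 Ca and 0.13802 O.
25.76 wt% Al2O3 ÷ 101.961 g/mol = 0.25265 mol, giving 0.50530 Al and 0.75795 O.
59.72 wt% SiO2 ÷ 60.083 g/mol = 0.99396 mol, giving 0.99396 Si and 1.98792 O.
Oxygen sums to 3.00151; scaling by 8/3.00151 = 2.66533 puts the formula on 8 O.
Al: 0.50530 × 2.66533 = 1.347 atoms per formula unit.

1.347 Al apfu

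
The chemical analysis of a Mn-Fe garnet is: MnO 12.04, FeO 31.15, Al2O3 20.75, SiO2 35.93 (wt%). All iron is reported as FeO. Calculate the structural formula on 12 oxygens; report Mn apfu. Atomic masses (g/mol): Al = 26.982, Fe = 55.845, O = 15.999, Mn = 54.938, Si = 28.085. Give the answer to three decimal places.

0.845 Mn apfu

12.04 wt% MnO ÷ 70.937 g/mol = 0.16973 mol, giving 0.16973 Mn and 0.16973 O.
31.15 wt% FeO ÷ 71.844 g/mol = 0.43358 mol, giving 0.43358 Fe and 0.43358 O.
20.75 wt% Al2O3 ÷ 101.961 g/mol = 0.20351 mol, giving 0.40702 Al and 0.61053 O.
35.93 wt% SiO2 ÷ 60.083 g/mol = 0.59801 mol, giving 0.59801 Si and 1.19602 O.
Oxygen sums to 2.40986; scaling by 12/2.40986 = 4.97954 puts the formula on 12 O.
Mn: 0.16973 × 4.97954 = 0.845 atoms per formula unit.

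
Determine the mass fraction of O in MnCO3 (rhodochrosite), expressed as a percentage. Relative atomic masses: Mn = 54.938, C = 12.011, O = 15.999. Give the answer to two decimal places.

41.76 mass %

Formula mass = 1×54.938 + 1×12.011 + 3×15.999 = 114.946 g/mol, of which 47.997 g is O.
So O makes up 47.997/114.946 = 0.4176 of the mass, i.e. 41.76%.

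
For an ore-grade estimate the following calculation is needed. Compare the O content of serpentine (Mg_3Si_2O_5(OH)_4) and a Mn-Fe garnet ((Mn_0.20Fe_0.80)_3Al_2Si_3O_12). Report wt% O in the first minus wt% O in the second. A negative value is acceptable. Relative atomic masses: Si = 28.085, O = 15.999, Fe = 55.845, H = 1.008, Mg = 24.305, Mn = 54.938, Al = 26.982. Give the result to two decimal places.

O in Mg_3Si_2O_5(OH)_4: molar mass 277.108 g/mol; 9×15.999 = 143.991 g → 51.96 wt%.
O in (Mn_0.20Fe_0.80)_3Al_2Si_3O_12: molar mass 497.198 g/mol; 12×15.999 = 191.988 g → 38.61 wt%.
Difference = 51.96 − 38.61 = 13.35 percentage points.

13.35 percentage points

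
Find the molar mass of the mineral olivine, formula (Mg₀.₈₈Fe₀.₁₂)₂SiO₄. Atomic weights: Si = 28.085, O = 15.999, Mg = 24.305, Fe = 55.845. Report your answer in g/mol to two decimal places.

Mg: 1.76 × 24.305 = 42.7768
Fe: 0.24 × 55.845 = 13.4028
Si: 1 × 28.085 = 28.0850
O: 4 × 15.999 = 63.9960
Summing the contributions gives the formula mass.

148.26 g/mol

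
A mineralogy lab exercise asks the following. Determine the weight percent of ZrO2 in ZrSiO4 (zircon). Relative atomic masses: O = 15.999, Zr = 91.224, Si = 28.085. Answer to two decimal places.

M(ZrSiO4) = 183.305 g/mol; M(ZrO2) = 123.222 g/mol.
Moles ZrO2 per formula unit = 1 Zr ÷ 1 = 1.0000.
ZrO2 fraction = (1.0000 × 123.222) / 183.305 = 123.222/183.305 = 0.6722.

67.22 wt%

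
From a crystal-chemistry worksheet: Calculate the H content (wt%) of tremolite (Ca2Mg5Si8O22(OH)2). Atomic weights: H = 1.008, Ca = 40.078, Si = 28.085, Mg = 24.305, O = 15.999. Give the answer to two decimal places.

0.25 wt%

Formula mass = 2×40.078 + 5×24.305 + 8×28.085 + 24×15.999 + 2×1.008 = 812.353 g/mol, of which 2.016 g is H.
So H makes up 2.016/812.353 = 0.0025 of the mass, i.e. 0.25%.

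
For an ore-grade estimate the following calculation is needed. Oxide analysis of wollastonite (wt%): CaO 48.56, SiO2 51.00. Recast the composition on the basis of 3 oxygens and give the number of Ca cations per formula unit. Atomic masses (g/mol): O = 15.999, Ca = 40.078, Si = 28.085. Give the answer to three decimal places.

1.013 Ca apfu

CaO (M=56.077): mol = 0.86595; Ca = 0.86595, O = 0.86595.
SiO2 (M=60.083): mol = 0.84883; Si = 0.84883, O = 1.69766.
ΣO = 2.56361; factor = 3/ΣO = 1.17022.
Ca apfu = 0.86595 × 1.17022 = 1.013.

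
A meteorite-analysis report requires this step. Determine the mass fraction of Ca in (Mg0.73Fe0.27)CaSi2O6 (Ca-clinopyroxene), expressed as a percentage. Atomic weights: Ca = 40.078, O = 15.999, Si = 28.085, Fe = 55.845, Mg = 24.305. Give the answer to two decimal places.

Formula mass = 0.73·24.305 + 0.27·55.845 + 1·40.078 + 2·28.085 + 6·15.999 = 225.063 g/mol, of which 40.078 g is Ca.
So Ca makes up 40.078/225.063 = 0.1781 of the mass, i.e. 17.81%.

17.81 weight percent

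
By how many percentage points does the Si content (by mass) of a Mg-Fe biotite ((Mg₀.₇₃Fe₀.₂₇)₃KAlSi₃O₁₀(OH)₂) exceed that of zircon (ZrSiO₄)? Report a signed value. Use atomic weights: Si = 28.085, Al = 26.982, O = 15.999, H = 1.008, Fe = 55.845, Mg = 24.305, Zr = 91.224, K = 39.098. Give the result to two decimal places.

3.71 percentage points

Si in (Mg₀.₇₃Fe₀.₂₇)₃KAlSi₃O₁₀(OH)₂: molar mass 442.801 g/mol; 3×28.085 = 84.255 g → 19.03 wt%.
Si in ZrSiO₄: molar mass 183.305 g/mol; 1×28.085 = 28.085 g → 15.32 wt%.
Difference = 19.03 − 15.32 = 3.71 percentage points.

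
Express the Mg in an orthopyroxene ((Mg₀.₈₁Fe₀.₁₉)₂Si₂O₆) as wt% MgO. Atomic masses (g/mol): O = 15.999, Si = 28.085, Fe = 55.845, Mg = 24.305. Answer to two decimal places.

30.69 wt%

Molar mass of (Mg₀.₈₁Fe₀.₁₉)₂Si₂O₆ = 1.62×24.305 + 0.38×55.845 + 2×28.085 + 6×15.999 = 212.759 g/mol.
Each formula unit contains 1.62 Mg, equivalent to 1.62/1 = 1.6200 mol MgO.
M(MgO) = 1×24.305 + 1×15.999 = 40.304 g/mol.
Mass of MgO per formula unit = 1.6200 × 40.304 = 65.292 g.
MgO wt% = 65.292 / 212.759 × 100 = 30.69%.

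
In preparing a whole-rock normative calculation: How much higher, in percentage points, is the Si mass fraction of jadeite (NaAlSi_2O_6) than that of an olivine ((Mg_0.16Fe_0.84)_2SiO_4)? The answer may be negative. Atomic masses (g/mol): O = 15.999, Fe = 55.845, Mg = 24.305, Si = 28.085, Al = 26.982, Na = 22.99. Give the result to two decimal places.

First mineral: 56.170 g Si in 202.136 g formula = 27.79 wt% Si.
Second mineral: 28.085 g Si in 193.678 g formula = 14.50 wt% Si.
27.79% − 14.50% gives a difference of 13.29 percentage points.

13.29 percentage points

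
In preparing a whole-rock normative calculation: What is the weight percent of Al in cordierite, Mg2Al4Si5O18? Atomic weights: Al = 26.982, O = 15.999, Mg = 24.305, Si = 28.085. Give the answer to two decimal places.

18.45 weight percent

Formula mass = 2×24.305 + 4×26.982 + 5×28.085 + 18×15.999 = 584.945 g/mol, of which 107.928 g is Al.
So Al makes up 107.928/584.945 = 0.1845 of the mass, i.e. 18.45%.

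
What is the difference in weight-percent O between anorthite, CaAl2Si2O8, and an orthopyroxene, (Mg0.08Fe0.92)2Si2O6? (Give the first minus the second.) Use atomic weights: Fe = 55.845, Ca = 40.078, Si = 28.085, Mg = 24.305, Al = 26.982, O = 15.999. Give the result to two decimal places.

First mineral: 127.992 g O in 278.204 g formula = 46.01 wt% O.
Second mineral: 95.994 g O in 258.808 g formula = 37.09 wt% O.
46.01% − 37.09% gives a difference of 8.92 percentage points.

8.92 percentage points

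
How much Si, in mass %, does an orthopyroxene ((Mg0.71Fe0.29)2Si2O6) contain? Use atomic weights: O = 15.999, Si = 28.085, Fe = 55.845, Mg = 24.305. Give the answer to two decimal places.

25.64 mass %

M((Mg0.71Fe0.29)2Si2O6) = 219.067 g/mol.
Si contributes 2 × 28.085 = 56.170 g per mole.
56.170/219.067 = 0.2564 → 25.64%.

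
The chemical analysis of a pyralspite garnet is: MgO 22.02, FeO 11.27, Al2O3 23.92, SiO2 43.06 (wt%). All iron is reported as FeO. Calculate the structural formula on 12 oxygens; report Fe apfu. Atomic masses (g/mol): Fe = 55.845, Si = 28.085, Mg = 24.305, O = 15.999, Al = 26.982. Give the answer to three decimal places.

0.663 Fe apfu

MgO (M=40.304): mol = 0.54635; Mg = 0.54635, O = 0.54635.
FeO (M=71.844): mol = 0.15687; Fe = 0.15687, O = 0.15687.
Al2O3 (M=101.961): mol = 0.23460; Al = 0.46920, O = 0.70380.
SiO2 (M=60.083): mol = 0.71668; Si = 0.71668, O = 1.43336.
ΣO = 2.84038; factor = 12/ΣO = 4.22479.
Fe apfu = 0.15687 × 4.22479 = 0.663.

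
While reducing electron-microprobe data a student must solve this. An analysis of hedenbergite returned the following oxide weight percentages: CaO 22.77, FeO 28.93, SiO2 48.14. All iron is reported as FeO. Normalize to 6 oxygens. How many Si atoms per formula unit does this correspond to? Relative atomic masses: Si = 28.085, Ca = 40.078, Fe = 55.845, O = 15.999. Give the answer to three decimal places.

1.994 Si apfu

CaO (M=56.077): mol = 0.40605; Ca = 0.40605, O = 0.40605.
FeO (M=71.844): mol = 0.40268; Fe = 0.40268, O = 0.40268.
SiO2 (M=60.083): mol = 0.80122; Si = 0.80122, O = 1.60244.
ΣO = 2.41117; factor = 6/ΣO = 2.48842.
Si apfu = 0.80122 × 2.48842 = 1.994.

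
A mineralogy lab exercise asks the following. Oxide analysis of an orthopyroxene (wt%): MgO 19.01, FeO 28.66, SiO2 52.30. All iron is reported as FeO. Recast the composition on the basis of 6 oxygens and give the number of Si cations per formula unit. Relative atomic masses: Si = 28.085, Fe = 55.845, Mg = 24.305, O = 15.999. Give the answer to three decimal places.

19.01 wt% MgO ÷ 40.304 g/mol = 0.47167 mol, giving 0.47167 Mg and 0.47167 O.
28.66 wt% FeO ÷ 71.844 g/mol = 0.39892 mol, giving 0.39892 Fe and 0.39892 O.
52.30 wt% SiO2 ÷ 60.083 g/mol = 0.87046 mol, giving 0.87046 Si and 1.74092 O.
Oxygen sums to 2.61151; scaling by 6/2.61151 = 2.29752 puts the formula on 6 O.
Si: 0.87046 × 2.29752 = 2.000 atoms per formula unit.

2.000 Si apfu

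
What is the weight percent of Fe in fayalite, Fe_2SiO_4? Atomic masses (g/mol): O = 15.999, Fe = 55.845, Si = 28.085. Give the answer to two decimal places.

54.81 mass %

Molar mass of Fe_2SiO_4: 2·55.845 + 1·28.085 + 4·15.999 = 203.771 g/mol.
Mass of Fe per formula unit: 2 × 55.845 = 111.690 g.
Weight fraction Fe = 111.690 / 203.771 = 0.5481.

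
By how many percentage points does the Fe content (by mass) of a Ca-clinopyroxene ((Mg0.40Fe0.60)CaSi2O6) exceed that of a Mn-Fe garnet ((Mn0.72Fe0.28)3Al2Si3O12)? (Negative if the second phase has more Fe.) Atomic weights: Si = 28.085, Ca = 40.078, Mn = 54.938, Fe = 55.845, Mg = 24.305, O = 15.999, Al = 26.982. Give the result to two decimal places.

4.77 percentage points

M((Mg0.40Fe0.60)CaSi2O6) = 235.471 g/mol, so wt% Fe = 33.507/235.471 × 100 = 14.23%.
M((Mn0.72Fe0.28)3Al2Si3O12) = 495.783 g/mol, so wt% Fe = 46.910/495.783 × 100 = 9.46%.
14.23 − 9.46 = 4.77 pp.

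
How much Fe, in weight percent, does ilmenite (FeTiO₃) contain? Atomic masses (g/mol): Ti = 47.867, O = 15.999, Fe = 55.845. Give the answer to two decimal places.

36.81 weight percent

Formula mass = 1·55.845 + 1·47.867 + 3·15.999 = 151.709 g/mol, of which 55.845 g is Fe.
So Fe makes up 55.845/151.709 = 0.3681 of the mass, i.e. 36.81%.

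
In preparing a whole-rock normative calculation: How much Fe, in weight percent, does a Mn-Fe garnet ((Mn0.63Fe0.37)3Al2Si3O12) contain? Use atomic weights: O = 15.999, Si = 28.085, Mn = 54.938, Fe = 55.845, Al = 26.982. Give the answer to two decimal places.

12.50 weight percent

M((Mn0.63Fe0.37)3Al2Si3O12) = 496.028 g/mol.
Fe contributes 1.11 × 55.845 = 61.988 g per mole.
61.988/496.028 = 0.1250 → 12.50%.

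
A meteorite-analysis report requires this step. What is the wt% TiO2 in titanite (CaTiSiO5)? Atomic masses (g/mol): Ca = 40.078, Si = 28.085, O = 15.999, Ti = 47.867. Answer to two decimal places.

Formula mass = 196.025 g/mol.
1 Ti → 1.0000 mol TiO2 per formula unit; M(TiO2) = 79.865, so TiO2 mass = 79.865 g.
79.865/196.025 × 100 = 40.74 wt%.

40.74 wt%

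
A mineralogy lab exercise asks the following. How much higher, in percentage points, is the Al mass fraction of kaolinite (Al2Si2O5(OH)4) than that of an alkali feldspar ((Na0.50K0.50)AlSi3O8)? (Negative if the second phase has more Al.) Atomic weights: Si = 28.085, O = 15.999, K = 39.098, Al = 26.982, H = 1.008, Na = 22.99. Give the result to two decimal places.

M(Al2Si2O5(OH)4) = 258.157 g/mol, so wt% Al = 53.964/258.157 × 100 = 20.90%.
M((Na0.50K0.50)AlSi3O8) = 270.273 g/mol, so wt% Al = 26.982/270.273 × 100 = 9.98%.
20.90 − 9.98 = 10.92 pp.

10.92 percentage points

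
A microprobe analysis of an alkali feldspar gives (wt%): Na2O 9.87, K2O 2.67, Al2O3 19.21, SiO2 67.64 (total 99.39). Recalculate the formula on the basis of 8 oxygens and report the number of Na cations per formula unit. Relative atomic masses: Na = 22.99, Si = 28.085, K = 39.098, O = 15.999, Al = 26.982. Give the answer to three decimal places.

Na2O (M=61.979): mol = 0.15925; Na = 0.31850, O = 0.15925.
K2O (M=94.195): mol = 0.02835; K = 0.05670, O = 0.02835.
Al2O3 (M=101.961): mol = 0.18841; Al = 0.37682, O = 0.56523.
SiO2 (M=60.083): mol = 1.12578; Si = 1.12578, O = 2.25156.
ΣO = 3.00439; factor = 8/ΣO = 2.66277.
Na apfu = 0.31850 × 2.66277 = 0.848.

0.848 Na apfu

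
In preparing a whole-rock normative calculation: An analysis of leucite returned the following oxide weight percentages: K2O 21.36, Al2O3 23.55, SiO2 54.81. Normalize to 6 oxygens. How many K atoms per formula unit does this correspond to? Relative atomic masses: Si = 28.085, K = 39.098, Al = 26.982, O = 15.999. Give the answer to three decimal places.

0.992 K apfu

K2O (M=94.195): mol = 0.22676; K = 0.45352, O = 0.22676.
Al2O3 (M=101.961): mol = 0.23097; Al = 0.46194, O = 0.69291.
SiO2 (M=60.083): mol = 0.91224; Si = 0.91224, O = 1.82448.
ΣO = 2.74415; factor = 6/ΣO = 2.18647.
K apfu = 0.45352 × 2.18647 = 0.992.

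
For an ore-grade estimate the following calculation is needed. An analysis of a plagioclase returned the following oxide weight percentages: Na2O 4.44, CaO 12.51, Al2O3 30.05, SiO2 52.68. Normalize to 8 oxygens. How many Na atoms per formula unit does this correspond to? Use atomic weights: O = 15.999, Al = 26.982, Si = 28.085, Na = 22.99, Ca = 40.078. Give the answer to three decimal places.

4.44 wt% Na2O ÷ 61.979 g/mol = 0.07164 mol, giving 0.14328 Na and 0.07164 O.
12.51 wt% CaO ÷ 56.077 g/mol = 0.22309 mol, giving 0.22309 Ca and 0.22309 O.
30.05 wt% Al2O3 ÷ 101.961 g/mol = 0.29472 mol, giving 0.58944 Al and 0.88416 O.
52.68 wt% SiO2 ÷ 60.083 g/mol = 0.87679 mol, giving 0.87679 Si and 1.75358 O.
Oxygen sums to 2.93247; scaling by 8/2.93247 = 2.72808 puts the formula on 8 O.
Na: 0.14328 × 2.72808 = 0.391 atoms per formula unit.

0.391 Na apfu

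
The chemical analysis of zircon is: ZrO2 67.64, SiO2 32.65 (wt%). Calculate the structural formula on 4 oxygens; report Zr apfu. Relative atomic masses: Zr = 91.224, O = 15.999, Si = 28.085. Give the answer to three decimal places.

1.005 Zr apfu

ZrO2: 67.64/123.222 = 0.54893 mol → 0.54893 mol Zr, 1.09786 mol O.
SiO2: 32.65/60.083 = 0.54341 mol → 0.54341 mol Si, 1.08682 mol O.
Total oxygen = 2.18468 mol. Normalization factor = 4/2.18468 = 1.83093.
Zr per 4 O = 0.54893 × 1.83093 = 1.005.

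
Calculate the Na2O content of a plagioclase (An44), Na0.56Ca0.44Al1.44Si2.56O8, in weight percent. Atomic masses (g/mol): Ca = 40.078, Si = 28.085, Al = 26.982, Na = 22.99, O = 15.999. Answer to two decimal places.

6.45 wt%

M(Na0.56Ca0.44Al1.44Si2.56O8) = 269.252 g/mol; M(Na2O) = 61.979 g/mol.
Moles Na2O per formula unit = 0.56 Na ÷ 2 = 0.2800.
Na2O fraction = (0.2800 × 61.979) / 269.252 = 17.354/269.252 = 0.0645.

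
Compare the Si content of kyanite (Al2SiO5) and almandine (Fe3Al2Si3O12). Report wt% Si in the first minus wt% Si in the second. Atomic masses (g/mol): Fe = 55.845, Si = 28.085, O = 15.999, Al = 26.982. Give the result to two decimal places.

0.40 percentage points

Si in Al2SiO5: molar mass 162.044 g/mol; 1×28.085 = 28.085 g → 17.33 wt%.
Si in Fe3Al2Si3O12: molar mass 497.742 g/mol; 3×28.085 = 84.255 g → 16.93 wt%.
Difference = 17.33 − 16.93 = 0.40 percentage points.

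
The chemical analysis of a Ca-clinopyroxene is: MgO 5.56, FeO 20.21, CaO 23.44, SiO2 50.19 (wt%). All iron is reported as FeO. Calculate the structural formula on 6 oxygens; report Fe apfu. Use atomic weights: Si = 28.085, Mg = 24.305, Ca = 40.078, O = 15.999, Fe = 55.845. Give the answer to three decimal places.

5.56 wt% MgO ÷ 40.304 g/mol = 0.13795 mol, giving 0.13795 Mg and 0.13795 O.
20.21 wt% FeO ÷ 71.844 g/mol = 0.28130 mol, giving 0.28130 Fe and 0.28130 O.
23.44 wt% CaO ÷ 56.077 g/mol = 0.41800 mol, giving 0.41800 Ca and 0.41800 O.
50.19 wt% SiO2 ÷ 60.083 g/mol = 0.83534 mol, giving 0.83534 Si and 1.67068 O.
Oxygen sums to 2.50793; scaling by 6/2.50793 = 2.39241 puts the formula on 6 O.
Fe: 0.28130 × 2.39241 = 0.673 atoms per formula unit.

0.673 Fe apfu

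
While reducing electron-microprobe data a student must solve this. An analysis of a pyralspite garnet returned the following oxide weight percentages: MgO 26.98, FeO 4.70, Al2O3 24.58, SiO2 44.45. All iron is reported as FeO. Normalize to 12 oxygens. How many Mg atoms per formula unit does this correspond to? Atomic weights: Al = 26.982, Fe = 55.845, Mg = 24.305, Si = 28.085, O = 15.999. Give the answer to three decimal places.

MgO (M=40.304): mol = 0.66941; Mg = 0.66941, O = 0.66941.
FeO (M=71.844): mol = 0.06542; Fe = 0.06542, O = 0.06542.
Al2O3 (M=101.961): mol = 0.24107; Al = 0.48214, O = 0.72321.
SiO2 (M=60.083): mol = 0.73981; Si = 0.73981, O = 1.47962.
ΣO = 2.93766; factor = 12/ΣO = 4.08488.
Mg apfu = 0.66941 × 4.08488 = 2.734.

2.734 Mg apfu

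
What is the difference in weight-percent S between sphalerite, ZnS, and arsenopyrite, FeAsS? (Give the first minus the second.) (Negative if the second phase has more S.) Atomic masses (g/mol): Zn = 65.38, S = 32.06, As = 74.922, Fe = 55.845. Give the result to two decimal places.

First mineral: 32.060 g S in 97.440 g formula = 32.90 wt% S.
Second mineral: 32.060 g S in 162.827 g formula = 19.69 wt% S.
32.90% − 19.69% gives a difference of 13.21 percentage points.

13.21 percentage points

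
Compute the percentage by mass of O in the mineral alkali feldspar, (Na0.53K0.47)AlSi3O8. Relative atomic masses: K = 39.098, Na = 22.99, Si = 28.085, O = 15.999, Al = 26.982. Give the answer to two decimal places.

47.44 weight percent

Formula mass = 0.53*22.99 + 0.47*39.098 + 1*26.982 + 3*28.085 + 8*15.999 = 269.790 g/mol, of which 127.992 g is O.
So O makes up 127.992/269.790 = 0.4744 of the mass, i.e. 47.44%.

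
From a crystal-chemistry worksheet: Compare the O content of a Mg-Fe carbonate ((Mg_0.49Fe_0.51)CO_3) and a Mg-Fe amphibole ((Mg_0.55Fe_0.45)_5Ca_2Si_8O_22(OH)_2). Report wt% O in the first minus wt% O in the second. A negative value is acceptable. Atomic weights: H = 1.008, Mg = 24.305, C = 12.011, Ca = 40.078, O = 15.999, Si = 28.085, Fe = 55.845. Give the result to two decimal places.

4.34 percentage points

First mineral: 47.997 g O in 100.398 g formula = 47.81 wt% O.
Second mineral: 383.976 g O in 883.318 g formula = 43.47 wt% O.
47.81% − 43.47% gives a difference of 4.34 percentage points.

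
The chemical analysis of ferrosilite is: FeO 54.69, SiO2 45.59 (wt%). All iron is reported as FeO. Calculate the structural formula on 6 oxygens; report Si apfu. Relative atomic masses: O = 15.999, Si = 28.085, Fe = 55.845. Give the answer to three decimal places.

1.998 Si apfu

FeO: 54.69/71.844 = 0.76123 mol → 0.76123 mol Fe, 0.76123 mol O.
SiO2: 45.59/60.083 = 0.75878 mol → 0.75878 mol Si, 1.51756 mol O.
Total oxygen = 2.27879 mol. Normalization factor = 6/2.27879 = 2.63298.
Si per 6 O = 0.75878 × 2.63298 = 1.998.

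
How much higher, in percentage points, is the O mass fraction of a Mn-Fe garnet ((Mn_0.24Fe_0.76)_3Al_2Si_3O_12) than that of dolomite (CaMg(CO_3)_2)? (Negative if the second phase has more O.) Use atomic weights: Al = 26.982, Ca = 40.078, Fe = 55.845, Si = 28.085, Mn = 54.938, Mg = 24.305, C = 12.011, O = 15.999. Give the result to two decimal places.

-13.44 percentage points

M((Mn_0.24Fe_0.76)_3Al_2Si_3O_12) = 497.089 g/mol, so wt% O = 191.988/497.089 × 100 = 38.62%.
M(CaMg(CO_3)_2) = 184.399 g/mol, so wt% O = 95.994/184.399 × 100 = 52.06%.
38.62 − 52.06 = -13.44 pp.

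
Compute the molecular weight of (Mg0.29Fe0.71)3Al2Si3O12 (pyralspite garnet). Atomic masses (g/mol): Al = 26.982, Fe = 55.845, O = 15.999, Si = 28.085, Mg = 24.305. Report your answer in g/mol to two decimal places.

470.30 g/mol

M = 0.87·24.305 + 2.13·55.845 + 2·26.982 + 3·28.085 + 12·15.999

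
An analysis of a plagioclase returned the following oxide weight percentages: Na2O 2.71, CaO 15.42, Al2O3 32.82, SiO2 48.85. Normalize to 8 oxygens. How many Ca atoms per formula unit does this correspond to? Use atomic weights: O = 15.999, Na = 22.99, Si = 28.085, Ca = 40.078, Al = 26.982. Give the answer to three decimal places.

0.756 Ca apfu

Na2O: 2.71/61.979 = 0.04372 mol → 0.08744 mol Na, 0.04372 mol O.
CaO: 15.42/56.077 = 0.27498 mol → 0.27498 mol Ca, 0.27498 mol O.
Al2O3: 32.82/101.961 = 0.32189 mol → 0.64378 mol Al, 0.96567 mol O.
SiO2: 48.85/60.083 = 0.81304 mol → 0.81304 mol Si, 1.62608 mol O.
Total oxygen = 2.91045 mol. Normalization factor = 8/2.91045 = 2.74872.
Ca per 8 O = 0.27498 × 2.74872 = 0.756.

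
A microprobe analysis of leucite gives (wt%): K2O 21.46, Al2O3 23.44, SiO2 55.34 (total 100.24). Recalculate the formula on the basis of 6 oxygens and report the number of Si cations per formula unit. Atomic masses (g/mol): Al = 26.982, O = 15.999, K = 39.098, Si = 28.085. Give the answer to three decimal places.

2.003 Si apfu

K2O (M=94.195): mol = 0.22783; K = 0.45566, O = 0.22783.
Al2O3 (M=101.961): mol = 0.22989; Al = 0.45978, O = 0.68967.
SiO2 (M=60.083): mol = 0.92106; Si = 0.92106, O = 1.84212.
ΣO = 2.75962; factor = 6/ΣO = 2.17421.
Si apfu = 0.92106 × 2.17421 = 2.003.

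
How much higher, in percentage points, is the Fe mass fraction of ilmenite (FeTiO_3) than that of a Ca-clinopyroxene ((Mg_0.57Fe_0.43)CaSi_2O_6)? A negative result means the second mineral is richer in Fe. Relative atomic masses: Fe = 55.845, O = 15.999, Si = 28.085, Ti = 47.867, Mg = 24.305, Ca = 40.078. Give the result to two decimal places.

M(FeTiO_3) = 151.709 g/mol, so wt% Fe = 55.845/151.709 × 100 = 36.81%.
M((Mg_0.57Fe_0.43)CaSi_2O_6) = 230.109 g/mol, so wt% Fe = 24.013/230.109 × 100 = 10.44%.
36.81 − 10.44 = 26.37 pp.

26.37 percentage points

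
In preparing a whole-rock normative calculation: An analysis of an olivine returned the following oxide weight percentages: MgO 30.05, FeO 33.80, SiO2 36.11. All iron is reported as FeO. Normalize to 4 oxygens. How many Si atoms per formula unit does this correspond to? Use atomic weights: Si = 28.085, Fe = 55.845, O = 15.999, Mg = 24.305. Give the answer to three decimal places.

0.994 Si apfu

MgO (M=40.304): mol = 0.74558; Mg = 0.74558, O = 0.74558.
FeO (M=71.844): mol = 0.47046; Fe = 0.47046, O = 0.47046.
SiO2 (M=60.083): mol = 0.60100; Si = 0.60100, O = 1.20200.
ΣO = 2.41804; factor = 4/ΣO = 1.65423.
Si apfu = 0.60100 × 1.65423 = 0.994.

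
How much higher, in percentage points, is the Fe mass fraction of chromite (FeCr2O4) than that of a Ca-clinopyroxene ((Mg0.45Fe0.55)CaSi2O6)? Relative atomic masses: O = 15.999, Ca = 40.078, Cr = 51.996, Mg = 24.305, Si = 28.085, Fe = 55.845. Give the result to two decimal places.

First mineral: 55.845 g Fe in 223.833 g formula = 24.95 wt% Fe.
Second mineral: 30.715 g Fe in 233.894 g formula = 13.13 wt% Fe.
24.95% − 13.13% gives a difference of 11.82 percentage points.

11.82 percentage points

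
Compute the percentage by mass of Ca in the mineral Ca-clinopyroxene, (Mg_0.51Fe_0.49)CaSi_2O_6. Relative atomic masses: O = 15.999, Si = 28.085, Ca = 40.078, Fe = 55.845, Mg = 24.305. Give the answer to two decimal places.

M((Mg_0.51Fe_0.49)CaSi_2O_6) = 232.002 g/mol.
Ca contributes 1 × 40.078 = 40.078 g per mole.
40.078/232.002 = 0.1727 → 17.27%.

17.27 mass %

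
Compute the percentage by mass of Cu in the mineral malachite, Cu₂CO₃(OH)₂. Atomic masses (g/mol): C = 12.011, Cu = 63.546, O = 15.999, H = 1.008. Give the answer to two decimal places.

M(Cu₂CO₃(OH)₂) = 221.114 g/mol.
Cu contributes 2 × 63.546 = 127.092 g per mole.
127.092/221.114 = 0.5748 → 57.48%.

57.48 wt%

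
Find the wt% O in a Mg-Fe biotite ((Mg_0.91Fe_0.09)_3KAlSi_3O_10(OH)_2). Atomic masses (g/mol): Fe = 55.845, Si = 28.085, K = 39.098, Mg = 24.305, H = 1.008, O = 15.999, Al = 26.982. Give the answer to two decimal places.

Formula mass = 2.73×24.305 + 0.27×55.845 + 1×39.098 + 1×26.982 + 3×28.085 + 12×15.999 + 2×1.008 = 425.770 g/mol, of which 191.988 g is O.
So O makes up 191.988/425.770 = 0.4509 of the mass, i.e. 45.09%.

45.09 wt%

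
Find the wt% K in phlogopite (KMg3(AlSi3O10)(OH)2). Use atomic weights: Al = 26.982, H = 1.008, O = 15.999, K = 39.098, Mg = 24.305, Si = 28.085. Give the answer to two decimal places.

Molar mass of KMg3(AlSi3O10)(OH)2: 1×39.098 + 3×24.305 + 1×26.982 + 3×28.085 + 12×15.999 + 2×1.008 = 417.254 g/mol.
Mass of K per formula unit: 1 × 39.098 = 39.098 g.
Weight fraction K = 39.098 / 417.254 = 0.0937.

9.37 mass %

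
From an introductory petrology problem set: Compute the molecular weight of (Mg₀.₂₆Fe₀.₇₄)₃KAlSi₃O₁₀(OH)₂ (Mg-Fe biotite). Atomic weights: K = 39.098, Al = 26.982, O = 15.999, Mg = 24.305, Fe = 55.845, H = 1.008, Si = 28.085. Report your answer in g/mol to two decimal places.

487.27 g/mol

M = 0.78·24.305 + 2.22·55.845 + 1·39.098 + 1·26.982 + 3·28.085 + 12·15.999 + 2·1.008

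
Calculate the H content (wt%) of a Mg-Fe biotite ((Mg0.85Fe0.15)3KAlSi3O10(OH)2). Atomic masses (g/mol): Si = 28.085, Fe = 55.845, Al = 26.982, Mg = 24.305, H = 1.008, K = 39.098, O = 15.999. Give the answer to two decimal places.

Formula mass = 2.55*24.305 + 0.45*55.845 + 1*39.098 + 1*26.982 + 3*28.085 + 12*15.999 + 2*1.008 = 431.447 g/mol, of which 2.016 g is H.
So H makes up 2.016/431.447 = 0.0047 of the mass, i.e. 0.47%.

0.47 wt%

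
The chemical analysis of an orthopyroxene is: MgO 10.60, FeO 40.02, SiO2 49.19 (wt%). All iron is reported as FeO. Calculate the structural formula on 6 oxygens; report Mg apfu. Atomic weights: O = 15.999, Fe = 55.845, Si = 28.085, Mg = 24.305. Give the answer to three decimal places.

0.642 Mg apfu

10.60 wt% MgO ÷ 40.304 g/mol = 0.26300 mol, giving 0.26300 Mg and 0.26300 O.
40.02 wt% FeO ÷ 71.844 g/mol = 0.55704 mol, giving 0.55704 Fe and 0.55704 O.
49.19 wt% SiO2 ÷ 60.083 g/mol = 0.81870 mol, giving 0.81870 Si and 1.63740 O.
Oxygen sums to 2.45744; scaling by 6/2.45744 = 2.44157 puts the formula on 6 O.
Mg: 0.26300 × 2.44157 = 0.642 atoms per formula unit.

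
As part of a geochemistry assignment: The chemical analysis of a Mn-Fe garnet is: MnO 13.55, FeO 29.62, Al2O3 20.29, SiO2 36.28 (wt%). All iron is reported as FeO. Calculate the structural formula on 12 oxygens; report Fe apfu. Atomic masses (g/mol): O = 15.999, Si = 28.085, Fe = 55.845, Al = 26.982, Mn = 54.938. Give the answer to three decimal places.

2.055 Fe apfu

13.55 wt% MnO ÷ 70.937 g/mol = 0.19101 mol, giving 0.19101 Mn and 0.19101 O.
29.62 wt% FeO ÷ 71.844 g/mol = 0.41228 mol, giving 0.41228 Fe and 0.41228 O.
20.29 wt% Al2O3 ÷ 101.961 g/mol = 0.19900 mol, giving 0.39800 Al and 0.59700 O.
36.28 wt% SiO2 ÷ 60.083 g/mol = 0.60383 mol, giving 0.60383 Si and 1.20766 O.
Oxygen sums to 2.40795; scaling by 12/2.40795 = 4.98349 puts the formula on 12 O.
Fe: 0.41228 × 4.98349 = 2.055 atoms per formula unit.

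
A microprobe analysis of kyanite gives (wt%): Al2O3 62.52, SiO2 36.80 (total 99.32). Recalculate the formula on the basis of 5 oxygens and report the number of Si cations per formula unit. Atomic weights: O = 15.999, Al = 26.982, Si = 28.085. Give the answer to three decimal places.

0.999 Si apfu

Al2O3 (M=101.961): mol = 0.61318; Al = 1.22636, O = 1.83954.
SiO2 (M=60.083): mol = 0.61249; Si = 0.61249, O = 1.22498.
ΣO = 3.06452; factor = 5/ΣO = 1.63158.
Si apfu = 0.61249 × 1.63158 = 0.999.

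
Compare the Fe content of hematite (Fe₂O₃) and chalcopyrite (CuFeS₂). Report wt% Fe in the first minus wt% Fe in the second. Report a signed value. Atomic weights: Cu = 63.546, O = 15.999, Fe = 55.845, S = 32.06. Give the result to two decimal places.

39.51 percentage points

Fe in Fe₂O₃: molar mass 159.687 g/mol; 2×55.845 = 111.690 g → 69.94 wt%.
Fe in CuFeS₂: molar mass 183.511 g/mol; 1×55.845 = 55.845 g → 30.43 wt%.
Difference = 69.94 − 30.43 = 39.51 percentage points.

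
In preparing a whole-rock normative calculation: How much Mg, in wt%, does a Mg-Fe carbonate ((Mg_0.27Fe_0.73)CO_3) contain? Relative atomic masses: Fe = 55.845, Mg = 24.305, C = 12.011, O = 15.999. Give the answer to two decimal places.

Molar mass of (Mg_0.27Fe_0.73)CO_3: 0.27·24.305 + 0.73·55.845 + 1·12.011 + 3·15.999 = 107.337 g/mol.
Mass of Mg per formula unit: 0.27 × 24.305 = 6.562 g.
Weight fraction Mg = 6.562 / 107.337 = 0.0611.

6.11 wt%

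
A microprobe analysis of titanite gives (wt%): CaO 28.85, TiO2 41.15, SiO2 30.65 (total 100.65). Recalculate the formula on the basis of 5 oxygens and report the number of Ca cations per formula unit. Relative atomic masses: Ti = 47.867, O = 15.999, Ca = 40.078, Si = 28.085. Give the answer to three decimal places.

CaO: 28.85/56.077 = 0.51447 mol → 0.51447 mol Ca, 0.51447 mol O.
TiO2: 41.15/79.865 = 0.51524 mol → 0.51524 mol Ti, 1.03048 mol O.
SiO2: 30.65/60.083 = 0.51013 mol → 0.51013 mol Si, 1.02026 mol O.
Total oxygen = 2.56521 mol. Normalization factor = 5/2.56521 = 1.94916.
Ca per 5 O = 0.51447 × 1.94916 = 1.003.

1.003 Ca apfu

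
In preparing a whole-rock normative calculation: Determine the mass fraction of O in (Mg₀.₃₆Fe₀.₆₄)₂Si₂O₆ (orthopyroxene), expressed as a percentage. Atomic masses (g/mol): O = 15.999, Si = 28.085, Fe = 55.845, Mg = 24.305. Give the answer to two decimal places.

39.81 wt%

Formula mass = 0.72·24.305 + 1.28·55.845 + 2·28.085 + 6·15.999 = 241.145 g/mol, of which 95.994 g is O.
So O makes up 95.994/241.145 = 0.3981 of the mass, i.e. 39.81%.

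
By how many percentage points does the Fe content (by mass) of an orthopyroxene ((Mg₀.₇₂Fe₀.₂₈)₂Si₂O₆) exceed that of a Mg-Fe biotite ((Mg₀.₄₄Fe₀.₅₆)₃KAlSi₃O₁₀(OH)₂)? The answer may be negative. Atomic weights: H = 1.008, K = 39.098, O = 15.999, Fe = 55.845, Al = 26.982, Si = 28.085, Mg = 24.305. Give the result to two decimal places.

M((Mg₀.₇₂Fe₀.₂₈)₂Si₂O₆) = 218.436 g/mol, so wt% Fe = 31.273/218.436 × 100 = 14.32%.
M((Mg₀.₄₄Fe₀.₅₆)₃KAlSi₃O₁₀(OH)₂) = 470.241 g/mol, so wt% Fe = 93.820/470.241 × 100 = 19.95%.
14.32 − 19.95 = -5.63 pp.

-5.63 percentage points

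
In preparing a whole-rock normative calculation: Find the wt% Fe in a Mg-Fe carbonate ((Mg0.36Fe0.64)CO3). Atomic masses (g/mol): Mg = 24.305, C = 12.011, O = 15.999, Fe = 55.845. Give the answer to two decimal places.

34.20 mass %

Molar mass of (Mg0.36Fe0.64)CO3: 0.36×24.305 + 0.64×55.845 + 1×12.011 + 3×15.999 = 104.499 g/mol.
Mass of Fe per formula unit: 0.64 × 55.845 = 35.741 g.
Weight fraction Fe = 35.741 / 104.499 = 0.3420.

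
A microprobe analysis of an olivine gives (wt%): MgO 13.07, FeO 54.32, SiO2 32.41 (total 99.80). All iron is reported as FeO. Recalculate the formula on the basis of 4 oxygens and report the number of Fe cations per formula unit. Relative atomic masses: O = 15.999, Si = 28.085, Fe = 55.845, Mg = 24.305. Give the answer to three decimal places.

1.401 Fe apfu

MgO: 13.07/40.304 = 0.32429 mol → 0.32429 mol Mg, 0.32429 mol O.
FeO: 54.32/71.844 = 0.75608 mol → 0.75608 mol Fe, 0.75608 mol O.
SiO2: 32.41/60.083 = 0.53942 mol → 0.53942 mol Si, 1.07884 mol O.
Total oxygen = 2.15921 mol. Normalization factor = 4/2.15921 = 1.85253.
Fe per 4 O = 0.75608 × 1.85253 = 1.401.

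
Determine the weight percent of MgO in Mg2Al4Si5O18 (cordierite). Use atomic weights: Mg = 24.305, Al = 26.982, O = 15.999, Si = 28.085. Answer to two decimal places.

Formula mass = 584.945 g/mol.
2 Mg → 2.0000 mol MgO per formula unit; M(MgO) = 40.304, so MgO mass = 80.608 g.
80.608/584.945 × 100 = 13.78 wt%.

13.78 wt%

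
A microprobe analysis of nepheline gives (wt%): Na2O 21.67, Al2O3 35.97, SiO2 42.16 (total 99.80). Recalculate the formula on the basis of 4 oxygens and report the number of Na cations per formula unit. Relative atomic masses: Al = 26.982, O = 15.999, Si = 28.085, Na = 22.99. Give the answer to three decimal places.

Na2O (M=61.979): mol = 0.34963; Na = 0.69926, O = 0.34963.
Al2O3 (M=101.961): mol = 0.35278; Al = 0.70556, O = 1.05834.
SiO2 (M=60.083): mol = 0.70170; Si = 0.70170, O = 1.40340.
ΣO = 2.81137; factor = 4/ΣO = 1.42279.
Na apfu = 0.69926 × 1.42279 = 0.995.

0.995 Na apfu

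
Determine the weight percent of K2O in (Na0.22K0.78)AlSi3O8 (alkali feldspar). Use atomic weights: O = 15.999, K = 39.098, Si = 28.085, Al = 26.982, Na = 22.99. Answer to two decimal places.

13.37 wt%

Molar mass of (Na0.22K0.78)AlSi3O8 = 0.22*22.99 + 0.78*39.098 + 1*26.982 + 3*28.085 + 8*15.999 = 274.783 g/mol.
Each formula unit contains 0.78 K, equivalent to 0.78/2 = 0.3900 mol K2O.
M(K2O) = 2×39.098 + 1×15.999 = 94.195 g/mol.
Mass of K2O per formula unit = 0.3900 × 94.195 = 36.736 g.
K2O wt% = 36.736 / 274.783 × 100 = 13.37%.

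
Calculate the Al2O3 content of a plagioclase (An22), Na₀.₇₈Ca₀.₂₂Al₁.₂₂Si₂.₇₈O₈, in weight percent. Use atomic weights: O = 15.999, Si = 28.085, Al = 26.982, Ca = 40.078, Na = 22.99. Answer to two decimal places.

M(Na₀.₇₈Ca₀.₂₂Al₁.₂₂Si₂.₇₈O₈) = 265.736 g/mol; M(Al2O3) = 101.961 g/mol.
Moles Al2O3 per formula unit = 1.22 Al ÷ 2 = 0.6100.
Al2O3 fraction = (0.6100 × 101.961) / 265.736 = 62.196/265.736 = 0.2341.

23.41 wt%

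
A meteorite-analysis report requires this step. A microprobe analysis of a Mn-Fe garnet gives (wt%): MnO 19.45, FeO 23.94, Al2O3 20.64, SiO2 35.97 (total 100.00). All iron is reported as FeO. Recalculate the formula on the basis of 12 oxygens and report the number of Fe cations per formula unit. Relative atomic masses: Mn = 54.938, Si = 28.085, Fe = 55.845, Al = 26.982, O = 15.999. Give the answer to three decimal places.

MnO (M=70.937): mol = 0.27419; Mn = 0.27419, O = 0.27419.
FeO (M=71.844): mol = 0.33322; Fe = 0.33322, O = 0.33322.
Al2O3 (M=101.961): mol = 0.20243; Al = 0.40486, O = 0.60729.
SiO2 (M=60.083): mol = 0.59867; Si = 0.59867, O = 1.19734.
ΣO = 2.41204; factor = 12/ΣO = 4.97504.
Fe apfu = 0.33322 × 4.97504 = 1.658.

1.658 Fe apfu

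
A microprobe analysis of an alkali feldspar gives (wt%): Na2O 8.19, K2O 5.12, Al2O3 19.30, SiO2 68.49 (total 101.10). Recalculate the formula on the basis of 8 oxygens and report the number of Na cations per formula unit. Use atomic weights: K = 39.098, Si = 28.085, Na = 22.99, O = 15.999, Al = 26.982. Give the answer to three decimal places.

Na2O (M=61.979): mol = 0.13214; Na = 0.26428, O = 0.13214.
K2O (M=94.195): mol = 0.05436; K = 0.10872, O = 0.05436.
Al2O3 (M=101.961): mol = 0.18929; Al = 0.37858, O = 0.56787.
SiO2 (M=60.083): mol = 1.13992; Si = 1.13992, O = 2.27984.
ΣO = 3.03421; factor = 8/ΣO = 2.63660.
Na apfu = 0.26428 × 2.63660 = 0.697.

0.697 Na apfu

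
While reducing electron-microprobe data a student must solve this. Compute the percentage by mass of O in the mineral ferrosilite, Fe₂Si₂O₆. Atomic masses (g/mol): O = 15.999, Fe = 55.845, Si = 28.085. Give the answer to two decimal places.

Molar mass of Fe₂Si₂O₆: 2*55.845 + 2*28.085 + 6*15.999 = 263.854 g/mol.
Mass of O per formula unit: 6 × 15.999 = 95.994 g.
Weight fraction O = 95.994 / 263.854 = 0.3638.

36.38 mass %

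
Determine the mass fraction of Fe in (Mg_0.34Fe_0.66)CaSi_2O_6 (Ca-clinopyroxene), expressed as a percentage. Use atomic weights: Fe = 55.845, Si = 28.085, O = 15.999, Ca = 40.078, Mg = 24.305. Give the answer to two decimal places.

Molar mass of (Mg_0.34Fe_0.66)CaSi_2O_6: 0.34×24.305 + 0.66×55.845 + 1×40.078 + 2×28.085 + 6×15.999 = 237.363 g/mol.
Mass of Fe per formula unit: 0.66 × 55.845 = 36.858 g.
Weight fraction Fe = 36.858 / 237.363 = 0.1553.

15.53 weight percent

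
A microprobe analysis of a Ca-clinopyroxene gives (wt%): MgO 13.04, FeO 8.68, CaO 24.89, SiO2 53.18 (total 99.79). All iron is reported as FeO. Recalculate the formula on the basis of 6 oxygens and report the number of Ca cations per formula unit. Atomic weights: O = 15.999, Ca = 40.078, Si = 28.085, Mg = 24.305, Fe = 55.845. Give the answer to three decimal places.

MgO (M=40.304): mol = 0.32354; Mg = 0.32354, O = 0.32354.
FeO (M=71.844): mol = 0.12082; Fe = 0.12082, O = 0.12082.
CaO (M=56.077): mol = 0.44385; Ca = 0.44385, O = 0.44385.
SiO2 (M=60.083): mol = 0.88511; Si = 0.88511, O = 1.77022.
ΣO = 2.65843; factor = 6/ΣO = 2.25697.
Ca apfu = 0.44385 × 2.25697 = 1.002.

1.002 Ca apfu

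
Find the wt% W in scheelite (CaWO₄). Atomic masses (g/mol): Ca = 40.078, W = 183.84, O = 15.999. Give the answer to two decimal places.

63.85 wt%

Molar mass of CaWO₄: 1×40.078 + 1×183.84 + 4×15.999 = 287.914 g/mol.
Mass of W per formula unit: 1 × 183.84 = 183.840 g.
Weight fraction W = 183.840 / 287.914 = 0.6385.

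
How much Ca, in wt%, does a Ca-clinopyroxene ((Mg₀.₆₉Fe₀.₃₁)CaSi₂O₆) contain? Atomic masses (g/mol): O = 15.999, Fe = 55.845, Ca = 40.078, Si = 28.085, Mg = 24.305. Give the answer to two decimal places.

17.71 wt%

Molar mass of (Mg₀.₆₉Fe₀.₃₁)CaSi₂O₆: 0.69*24.305 + 0.31*55.845 + 1*40.078 + 2*28.085 + 6*15.999 = 226.324 g/mol.
Mass of Ca per formula unit: 1 × 40.078 = 40.078 g.
Weight fraction Ca = 40.078 / 226.324 = 0.1771.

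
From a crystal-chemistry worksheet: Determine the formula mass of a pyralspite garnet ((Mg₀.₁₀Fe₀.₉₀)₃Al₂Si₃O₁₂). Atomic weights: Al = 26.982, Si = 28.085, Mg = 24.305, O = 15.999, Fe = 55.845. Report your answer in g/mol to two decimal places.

The formula mass is the sum 0.30*24.305 + 2.70*55.845 + 2*26.982 + 3*28.085 + 12*15.999.

488.28 g/mol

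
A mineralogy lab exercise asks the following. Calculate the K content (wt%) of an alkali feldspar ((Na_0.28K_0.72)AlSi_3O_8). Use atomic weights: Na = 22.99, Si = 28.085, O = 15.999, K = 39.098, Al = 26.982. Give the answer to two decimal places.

Molar mass of (Na_0.28K_0.72)AlSi_3O_8: 0.28·22.99 + 0.72·39.098 + 1·26.982 + 3·28.085 + 8·15.999 = 273.817 g/mol.
Mass of K per formula unit: 0.72 × 39.098 = 28.151 g.
Weight fraction K = 28.151 / 273.817 = 0.1028.

10.28 wt%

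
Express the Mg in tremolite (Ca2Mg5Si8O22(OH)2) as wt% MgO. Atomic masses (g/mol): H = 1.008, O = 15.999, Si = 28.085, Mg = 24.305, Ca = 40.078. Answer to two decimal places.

24.81 wt%

Formula mass = 812.353 g/mol.
5 Mg → 5.0000 mol MgO per formula unit; M(MgO) = 40.304, so MgO mass = 201.520 g.
201.520/812.353 × 100 = 24.81 wt%.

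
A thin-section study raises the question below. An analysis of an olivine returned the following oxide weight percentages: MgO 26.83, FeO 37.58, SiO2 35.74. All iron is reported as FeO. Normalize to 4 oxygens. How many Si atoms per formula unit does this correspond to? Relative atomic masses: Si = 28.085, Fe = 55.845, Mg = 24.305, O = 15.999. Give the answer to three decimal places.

26.83 wt% MgO ÷ 40.304 g/mol = 0.66569 mol, giving 0.66569 Mg and 0.66569 O.
37.58 wt% FeO ÷ 71.844 g/mol = 0.52308 mol, giving 0.52308 Fe and 0.52308 O.
35.74 wt% SiO2 ÷ 60.083 g/mol = 0.59484 mol, giving 0.59484 Si and 1.18968 O.
Oxygen sums to 2.37845; scaling by 4/2.37845 = 1.68177 puts the formula on 4 O.
Si: 0.59484 × 1.68177 = 1.000 atoms per formula unit.

1.000 Si apfu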